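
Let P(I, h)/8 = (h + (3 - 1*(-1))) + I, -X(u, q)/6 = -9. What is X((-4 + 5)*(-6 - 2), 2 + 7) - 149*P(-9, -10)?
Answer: 17934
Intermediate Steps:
X(u, q) = 54 (X(u, q) = -6*(-9) = 54)
P(I, h) = 32 + 8*I + 8*h (P(I, h) = 8*((h + (3 - 1*(-1))) + I) = 8*((h + (3 + 1)) + I) = 8*((h + 4) + I) = 8*((4 + h) + I) = 8*(4 + I + h) = 32 + 8*I + 8*h)
X((-4 + 5)*(-6 - 2), 2 + 7) - 149*P(-9, -10) = 54 - 149*(32 + 8*(-9) + 8*(-10)) = 54 - 149*(32 - 72 - 80) = 54 - 149*(-120) = 54 + 17880 = 17934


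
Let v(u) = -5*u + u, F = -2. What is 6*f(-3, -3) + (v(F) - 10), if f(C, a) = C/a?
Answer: 4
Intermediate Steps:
v(u) = -4*u
6*f(-3, -3) + (v(F) - 10) = 6*(-3/(-3)) + (-4*(-2) - 10) = 6*(-3*(-⅓)) + (8 - 10) = 6*1 - 2 = 6 - 2 = 4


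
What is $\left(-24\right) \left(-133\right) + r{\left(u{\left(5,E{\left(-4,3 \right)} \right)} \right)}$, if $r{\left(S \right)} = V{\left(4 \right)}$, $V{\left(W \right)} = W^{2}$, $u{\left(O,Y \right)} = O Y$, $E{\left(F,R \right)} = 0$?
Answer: $3208$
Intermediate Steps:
$r{\left(S \right)} = 16$ ($r{\left(S \right)} = 4^{2} = 16$)
$\left(-24\right) \left(-133\right) + r{\left(u{\left(5,E{\left(-4,3 \right)} \right)} \right)} = \left(-24\right) \left(-133\right) + 16 = 3192 + 16 = 3208$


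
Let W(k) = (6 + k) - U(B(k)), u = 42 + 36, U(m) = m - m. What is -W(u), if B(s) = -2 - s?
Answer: -84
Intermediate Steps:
U(m) = 0
u = 78
W(k) = 6 + k (W(k) = (6 + k) - 1*0 = (6 + k) + 0 = 6 + k)
-W(u) = -(6 + 78) = -1*84 = -84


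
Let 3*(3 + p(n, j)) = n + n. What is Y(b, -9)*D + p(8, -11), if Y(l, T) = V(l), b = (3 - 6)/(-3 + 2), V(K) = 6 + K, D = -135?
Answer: -3638/3 ≈ -1212.7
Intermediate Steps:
p(n, j) = -3 + 2*n/3 (p(n, j) = -3 + (n + n)/3 = -3 + (2*n)/3 = -3 + 2*n/3)
b = 3 (b = -3/(-1) = -3*(-1) = 3)
Y(l, T) = 6 + l
Y(b, -9)*D + p(8, -11) = (6 + 3)*(-135) + (-3 + (⅔)*8) = 9*(-135) + (-3 + 16/3) = -1215 + 7/3 = -3638/3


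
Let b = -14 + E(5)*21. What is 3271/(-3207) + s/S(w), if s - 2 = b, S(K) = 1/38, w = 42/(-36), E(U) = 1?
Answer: 1093523/3207 ≈ 340.98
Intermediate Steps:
w = -7/6 (w = 42*(-1/36) = -7/6 ≈ -1.1667)
b = 7 (b = -14 + 1*21 = -14 + 21 = 7)
S(K) = 1/38
s = 9 (s = 2 + 7 = 9)
3271/(-3207) + s/S(w) = 3271/(-3207) + 9/(1/38) = 3271*(-1/3207) + 9*38 = -3271/3207 + 342 = 1093523/3207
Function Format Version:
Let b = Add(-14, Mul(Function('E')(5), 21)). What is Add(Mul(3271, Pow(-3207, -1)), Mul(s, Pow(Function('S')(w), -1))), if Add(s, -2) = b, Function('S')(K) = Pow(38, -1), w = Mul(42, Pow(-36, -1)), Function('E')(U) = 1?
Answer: Rational(1093523, 3207) ≈ 340.98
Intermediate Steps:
w = Rational(-7, 6) (w = Mul(42, Rational(-1, 36)) = Rational(-7, 6) ≈ -1.1667)
b = 7 (b = Add(-14, Mul(1, 21)) = Add(-14, 21) = 7)
Function('S')(K) = Rational(1, 38)
s = 9 (s = Add(2, 7) = 9)
Add(Mul(3271, Pow(-3207, -1)), Mul(s, Pow(Function('S')(w), -1))) = Add(Mul(3271, Pow(-3207, -1)), Mul(9, Pow(Rational(1, 38), -1))) = Add(Mul(3271, Rational(-1, 3207)), Mul(9, 38)) = Add(Rational(-3271, 3207), 342) = Rational(1093523, 3207)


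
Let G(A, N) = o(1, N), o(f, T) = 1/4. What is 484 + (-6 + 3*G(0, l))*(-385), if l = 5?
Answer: 10021/4 ≈ 2505.3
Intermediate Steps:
o(f, T) = 1/4
G(A, N) = 1/4
484 + (-6 + 3*G(0, l))*(-385) = 484 + (-6 + 3*(1/4))*(-385) = 484 + (-6 + 3/4)*(-385) = 484 - 21/4*(-385) = 484 + 8085/4 = 10021/4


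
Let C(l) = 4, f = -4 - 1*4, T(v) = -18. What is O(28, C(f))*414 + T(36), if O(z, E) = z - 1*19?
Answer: 3708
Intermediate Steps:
f = -8 (f = -4 - 4 = -8)
O(z, E) = -19 + z (O(z, E) = z - 19 = -19 + z)
O(28, C(f))*414 + T(36) = (-19 + 28)*414 - 18 = 9*414 - 18 = 3726 - 18 = 3708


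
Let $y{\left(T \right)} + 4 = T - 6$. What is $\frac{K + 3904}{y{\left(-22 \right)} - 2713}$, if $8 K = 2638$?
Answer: $- \frac{1129}{732} \approx -1.5423$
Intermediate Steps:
$K = \frac{1319}{4}$ ($K = \frac{1}{8} \cdot 2638 = \frac{1319}{4} \approx 329.75$)
$y{\left(T \right)} = -10 + T$ ($y{\left(T \right)} = -4 + \left(T - 6\right) = -4 + \left(-6 + T\right) = -10 + T$)
$\frac{K + 3904}{y{\left(-22 \right)} - 2713} = \frac{\frac{1319}{4} + 3904}{\left(-10 - 22\right) - 2713} = \frac{16935}{4 \left(-32 - 2713\right)} = \frac{16935}{4 \left(-2745\right)} = \frac{16935}{4} \left(- \frac{1}{2745}\right) = - \frac{1129}{732}$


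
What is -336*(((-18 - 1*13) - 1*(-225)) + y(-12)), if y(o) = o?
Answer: -61152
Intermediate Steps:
-336*(((-18 - 1*13) - 1*(-225)) + y(-12)) = -336*(((-18 - 1*13) - 1*(-225)) - 12) = -336*(((-18 - 13) + 225) - 12) = -336*((-31 + 225) - 12) = -336*(194 - 12) = -336*182 = -61152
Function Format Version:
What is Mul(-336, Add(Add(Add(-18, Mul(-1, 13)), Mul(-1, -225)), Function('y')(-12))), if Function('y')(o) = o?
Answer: -61152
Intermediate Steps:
Mul(-336, Add(Add(Add(-18, Mul(-1, 13)), Mul(-1, -225)), Function('y')(-12))) = Mul(-336, Add(Add(Add(-18, Mul(-1, 13)), Mul(-1, -225)), -12)) = Mul(-336, Add(Add(Add(-18, -13), 225), -12)) = Mul(-336, Add(Add(-31, 225), -12)) = Mul(-336, Add(194, -12)) = Mul(-336, 182) = -61152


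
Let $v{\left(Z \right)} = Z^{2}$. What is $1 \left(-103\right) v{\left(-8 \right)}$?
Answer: $-6592$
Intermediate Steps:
$1 \left(-103\right) v{\left(-8 \right)} = 1 \left(-103\right) \left(-8\right)^{2} = \left(-103\right) 64 = -6592$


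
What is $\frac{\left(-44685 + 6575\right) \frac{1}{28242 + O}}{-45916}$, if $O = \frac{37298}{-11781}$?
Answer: $\frac{13205115}{449276856496} \approx 2.9392 \cdot 10^{-5}$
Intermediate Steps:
$O = - \frac{2194}{693}$ ($O = 37298 \left(- \frac{1}{11781}\right) = - \frac{2194}{693} \approx -3.1659$)
$\frac{\left(-44685 + 6575\right) \frac{1}{28242 + O}}{-45916} = \frac{\left(-44685 + 6575\right) \frac{1}{28242 - \frac{2194}{693}}}{-45916} = - \frac{38110}{\frac{19569512}{693}} \left(- \frac{1}{45916}\right) = \left(-38110\right) \frac{693}{19569512} \left(- \frac{1}{45916}\right) = \left(- \frac{13205115}{9784756}\right) \left(- \frac{1}{45916}\right) = \frac{13205115}{449276856496}$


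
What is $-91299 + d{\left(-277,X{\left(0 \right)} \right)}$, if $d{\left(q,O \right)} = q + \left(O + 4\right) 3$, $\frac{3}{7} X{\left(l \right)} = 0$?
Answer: $-91564$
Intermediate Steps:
$X{\left(l \right)} = 0$ ($X{\left(l \right)} = \frac{7}{3} \cdot 0 = 0$)
$d{\left(q,O \right)} = 12 + q + 3 O$ ($d{\left(q,O \right)} = q + \left(4 + O\right) 3 = q + \left(12 + 3 O\right) = 12 + q + 3 O$)
$-91299 + d{\left(-277,X{\left(0 \right)} \right)} = -91299 + \left(12 - 277 + 3 \cdot 0\right) = -91299 + \left(12 - 277 + 0\right) = -91299 - 265 = -91564$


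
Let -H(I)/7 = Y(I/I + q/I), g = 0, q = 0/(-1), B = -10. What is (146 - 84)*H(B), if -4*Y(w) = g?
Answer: 0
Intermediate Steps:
q = 0 (q = 0*(-1) = 0)
Y(w) = 0 (Y(w) = -¼*0 = 0)
H(I) = 0 (H(I) = -7*0 = 0)
(146 - 84)*H(B) = (146 - 84)*0 = 62*0 = 0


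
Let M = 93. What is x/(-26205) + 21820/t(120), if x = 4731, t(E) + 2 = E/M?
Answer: -2954281697/96085 ≈ -30747.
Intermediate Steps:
t(E) = -2 + E/93
x/(-26205) + 21820/t(120) = 4731/(-26205) + 21820/(-2 + (1/93)*120) = 4731*(-1/26205) + 21820/(-2 + 40/31) = -1577/8735 + 21820/(-22/31) = -1577/8735 + 21820*(-31/22) = -1577/8735 - 338210/11 = -2954281697/96085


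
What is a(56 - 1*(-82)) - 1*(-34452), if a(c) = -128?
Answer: 34324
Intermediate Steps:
a(56 - 1*(-82)) - 1*(-34452) = -128 - 1*(-34452) = -128 + 34452 = 34324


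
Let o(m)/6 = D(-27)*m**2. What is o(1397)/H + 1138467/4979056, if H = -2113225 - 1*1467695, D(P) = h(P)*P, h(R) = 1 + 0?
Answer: 21920255283729/247633350160 ≈ 88.519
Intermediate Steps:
h(R) = 1
D(P) = P (D(P) = 1*P = P)
H = -3580920 (H = -2113225 - 1467695 = -3580920)
o(m) = -162*m**2 (o(m) = 6*(-27*m**2) = -162*m**2)
o(1397)/H + 1138467/4979056 = -162*1397**2/(-3580920) + 1138467/4979056 = -162*1951609*(-1/3580920) + 1138467*(1/4979056) = -316160658*(-1/3580920) + 1138467/4979056 = 17564481/198940 + 1138467/4979056 = 21920255283729/247633350160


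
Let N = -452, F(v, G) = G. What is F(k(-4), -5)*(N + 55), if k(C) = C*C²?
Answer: 1985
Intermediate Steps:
k(C) = C³
F(k(-4), -5)*(N + 55) = -5*(-452 + 55) = -5*(-397) = 1985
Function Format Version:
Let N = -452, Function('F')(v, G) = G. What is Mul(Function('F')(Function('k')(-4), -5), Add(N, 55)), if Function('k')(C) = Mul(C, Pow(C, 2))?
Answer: 1985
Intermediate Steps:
Function('k')(C) = Pow(C, 3)
Mul(Function('F')(Function('k')(-4), -5), Add(N, 55)) = Mul(-5, Add(-452, 55)) = Mul(-5, -397) = 1985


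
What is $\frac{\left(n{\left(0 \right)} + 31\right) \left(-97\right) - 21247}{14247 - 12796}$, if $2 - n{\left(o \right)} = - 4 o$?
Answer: $- \frac{24448}{1451} \approx -16.849$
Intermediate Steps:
$n{\left(o \right)} = 2 + 4 o$ ($n{\left(o \right)} = 2 - - 4 o = 2 + 4 o$)
$\frac{\left(n{\left(0 \right)} + 31\right) \left(-97\right) - 21247}{14247 - 12796} = \frac{\left(\left(2 + 4 \cdot 0\right) + 31\right) \left(-97\right) - 21247}{14247 - 12796} = \frac{\left(\left(2 + 0\right) + 31\right) \left(-97\right) - 21247}{1451} = \left(\left(2 + 31\right) \left(-97\right) - 21247\right) \frac{1}{1451} = \left(33 \left(-97\right) - 21247\right) \frac{1}{1451} = \left(-3201 - 21247\right) \frac{1}{1451} = \left(-24448\right) \frac{1}{1451} = - \frac{24448}{1451}$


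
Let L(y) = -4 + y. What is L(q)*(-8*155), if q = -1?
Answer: 6200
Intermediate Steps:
L(q)*(-8*155) = (-4 - 1)*(-8*155) = -5*(-1240) = 6200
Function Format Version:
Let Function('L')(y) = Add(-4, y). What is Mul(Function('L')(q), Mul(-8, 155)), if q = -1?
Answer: 6200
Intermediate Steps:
Mul(Function('L')(q), Mul(-8, 155)) = Mul(Add(-4, -1), Mul(-8, 155)) = Mul(-5, -1240) = 6200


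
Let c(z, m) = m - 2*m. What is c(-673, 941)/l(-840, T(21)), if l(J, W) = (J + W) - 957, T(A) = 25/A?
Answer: 19761/37712 ≈ 0.52400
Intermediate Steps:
c(z, m) = -m
l(J, W) = -957 + J + W
c(-673, 941)/l(-840, T(21)) = (-1*941)/(-957 - 840 + 25/21) = -941/(-957 - 840 + 25*(1/21)) = -941/(-957 - 840 + 25/21) = -941/(-37712/21) = -941*(-21/37712) = 19761/37712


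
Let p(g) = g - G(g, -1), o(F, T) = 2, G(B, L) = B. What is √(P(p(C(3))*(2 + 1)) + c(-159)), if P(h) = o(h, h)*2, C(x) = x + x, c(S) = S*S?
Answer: √25285 ≈ 159.01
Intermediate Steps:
c(S) = S²
C(x) = 2*x
p(g) = 0 (p(g) = g - g = 0)
P(h) = 4 (P(h) = 2*2 = 4)
√(P(p(C(3))*(2 + 1)) + c(-159)) = √(4 + (-159)²) = √(4 + 25281) = √25285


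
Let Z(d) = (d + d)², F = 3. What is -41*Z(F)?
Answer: -1476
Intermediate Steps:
Z(d) = 4*d² (Z(d) = (2*d)² = 4*d²)
-41*Z(F) = -164*3² = -164*9 = -41*36 = -1476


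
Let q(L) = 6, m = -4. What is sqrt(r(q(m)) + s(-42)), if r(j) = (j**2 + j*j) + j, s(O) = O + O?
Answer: I*sqrt(6) ≈ 2.4495*I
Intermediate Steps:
s(O) = 2*O
r(j) = j + 2*j**2 (r(j) = (j**2 + j**2) + j = 2*j**2 + j = j + 2*j**2)
sqrt(r(q(m)) + s(-42)) = sqrt(6*(1 + 2*6) + 2*(-42)) = sqrt(6*(1 + 12) - 84) = sqrt(6*13 - 84) = sqrt(78 - 84) = sqrt(-6) = I*sqrt(6)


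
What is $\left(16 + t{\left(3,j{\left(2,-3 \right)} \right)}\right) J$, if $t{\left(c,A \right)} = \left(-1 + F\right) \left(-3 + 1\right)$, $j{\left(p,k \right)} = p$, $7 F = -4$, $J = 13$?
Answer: $\frac{1742}{7} \approx 248.86$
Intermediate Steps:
$F = - \frac{4}{7}$ ($F = \frac{1}{7} \left(-4\right) = - \frac{4}{7} \approx -0.57143$)
$t{\left(c,A \right)} = \frac{22}{7}$ ($t{\left(c,A \right)} = \left(-1 - \frac{4}{7}\right) \left(-3 + 1\right) = \left(- \frac{11}{7}\right) \left(-2\right) = \frac{22}{7}$)
$\left(16 + t{\left(3,j{\left(2,-3 \right)} \right)}\right) J = \left(16 + \frac{22}{7}\right) 13 = \frac{134}{7} \cdot 13 = \frac{1742}{7}$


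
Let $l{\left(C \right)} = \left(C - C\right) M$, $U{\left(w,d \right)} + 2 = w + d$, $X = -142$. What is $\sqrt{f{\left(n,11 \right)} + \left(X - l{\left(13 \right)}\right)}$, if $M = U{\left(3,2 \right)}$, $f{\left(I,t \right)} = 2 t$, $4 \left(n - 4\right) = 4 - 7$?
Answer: $2 i \sqrt{30} \approx 10.954 i$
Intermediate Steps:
$n = \frac{13}{4}$ ($n = 4 + \frac{4 - 7}{4} = 4 + \frac{1}{4} \left(-3\right) = 4 - \frac{3}{4} = \frac{13}{4} \approx 3.25$)
$U{\left(w,d \right)} = -2 + d + w$ ($U{\left(w,d \right)} = -2 + \left(w + d\right) = -2 + \left(d + w\right) = -2 + d + w$)
$M = 3$ ($M = -2 + 2 + 3 = 3$)
$l{\left(C \right)} = 0$ ($l{\left(C \right)} = \left(C - C\right) 3 = 0 \cdot 3 = 0$)
$\sqrt{f{\left(n,11 \right)} + \left(X - l{\left(13 \right)}\right)} = \sqrt{2 \cdot 11 - 142} = \sqrt{22 + \left(-142 + 0\right)} = \sqrt{22 - 142} = \sqrt{-120} = 2 i \sqrt{30}$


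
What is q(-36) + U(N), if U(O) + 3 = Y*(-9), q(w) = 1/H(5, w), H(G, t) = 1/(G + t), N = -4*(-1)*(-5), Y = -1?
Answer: -25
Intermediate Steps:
N = -20 (N = 4*(-5) = -20)
q(w) = 5 + w (q(w) = 1/(1/(5 + w)) = 5 + w)
U(O) = 6 (U(O) = -3 - 1*(-9) = -3 + 9 = 6)
q(-36) + U(N) = (5 - 36) + 6 = -31 + 6 = -25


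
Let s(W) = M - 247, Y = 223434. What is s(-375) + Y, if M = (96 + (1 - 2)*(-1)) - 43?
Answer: 223241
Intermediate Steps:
M = 54 (M = (96 - 1*(-1)) - 43 = (96 + 1) - 43 = 97 - 43 = 54)
s(W) = -193 (s(W) = 54 - 247 = -193)
s(-375) + Y = -193 + 223434 = 223241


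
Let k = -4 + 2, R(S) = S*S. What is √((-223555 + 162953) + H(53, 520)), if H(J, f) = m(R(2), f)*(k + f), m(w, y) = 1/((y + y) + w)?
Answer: I*√1834771130/174 ≈ 246.17*I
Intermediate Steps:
R(S) = S²
k = -2
m(w, y) = 1/(w + 2*y) (m(w, y) = 1/(2*y + w) = 1/(w + 2*y))
H(J, f) = (-2 + f)/(4 + 2*f) (H(J, f) = (-2 + f)/(2² + 2*f) = (-2 + f)/(4 + 2*f))
√((-223555 + 162953) + H(53, 520)) = √((-223555 + 162953) + (-2 + 520)/(2*(2 + 520))) = √(-60602 + (½)*518/522) = √(-60602 + (½)*(1/522)*518) = √(-60602 + 259/522) = √(-31633985/522) = I*√1834771130/174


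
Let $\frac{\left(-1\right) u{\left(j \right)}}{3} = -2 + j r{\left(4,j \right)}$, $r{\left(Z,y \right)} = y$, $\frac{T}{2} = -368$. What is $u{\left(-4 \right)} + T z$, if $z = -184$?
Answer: $135382$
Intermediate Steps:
$T = -736$ ($T = 2 \left(-368\right) = -736$)
$u{\left(j \right)} = 6 - 3 j^{2}$ ($u{\left(j \right)} = - 3 \left(-2 + j j\right) = - 3 \left(-2 + j^{2}\right) = 6 - 3 j^{2}$)
$u{\left(-4 \right)} + T z = \left(6 - 3 \left(-4\right)^{2}\right) - -135424 = \left(6 - 48\right) + 135424 = -42 + 135424 = 135382$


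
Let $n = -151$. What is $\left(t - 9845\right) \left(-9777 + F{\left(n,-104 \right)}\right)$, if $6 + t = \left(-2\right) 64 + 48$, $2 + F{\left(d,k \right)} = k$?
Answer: $98148073$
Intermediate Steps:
$F{\left(d,k \right)} = -2 + k$
$t = -86$ ($t = -6 + \left(\left(-2\right) 64 + 48\right) = -6 + \left(-128 + 48\right) = -6 - 80 = -86$)
$\left(t - 9845\right) \left(-9777 + F{\left(n,-104 \right)}\right) = \left(-86 - 9845\right) \left(-9777 - 106\right) = - 9931 \left(-9777 - 106\right) = \left(-9931\right) \left(-9883\right) = 98148073$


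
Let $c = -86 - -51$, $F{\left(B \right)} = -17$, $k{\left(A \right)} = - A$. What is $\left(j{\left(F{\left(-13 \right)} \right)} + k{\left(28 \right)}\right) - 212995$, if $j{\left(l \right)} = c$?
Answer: $-213058$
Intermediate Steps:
$c = -35$ ($c = -86 + 51 = -35$)
$j{\left(l \right)} = -35$
$\left(j{\left(F{\left(-13 \right)} \right)} + k{\left(28 \right)}\right) - 212995 = \left(-35 - 28\right) - 212995 = -63 - 212995 = -213058$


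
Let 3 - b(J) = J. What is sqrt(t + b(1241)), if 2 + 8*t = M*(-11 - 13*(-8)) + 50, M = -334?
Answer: I*sqrt(20459)/2 ≈ 71.517*I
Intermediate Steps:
b(J) = 3 - J
t = -15507/4 (t = -1/4 + (-334*(-11 - 13*(-8)) + 50)/8 = -1/4 + (-334*(-11 + 104) + 50)/8 = -1/4 + (-334*93 + 50)/8 = -1/4 + (-31062 + 50)/8 = -1/4 + (1/8)*(-31012) = -1/4 - 7753/2 = -15507/4 ≈ -3876.8)
sqrt(t + b(1241)) = sqrt(-15507/4 + (3 - 1*1241)) = sqrt(-15507/4 + (3 - 1241)) = sqrt(-15507/4 - 1238) = sqrt(-20459/4) = I*sqrt(20459)/2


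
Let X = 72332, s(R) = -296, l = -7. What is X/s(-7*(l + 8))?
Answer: -18083/74 ≈ -244.36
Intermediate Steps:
X/s(-7*(l + 8)) = 72332/(-296) = 72332*(-1/296) = -18083/74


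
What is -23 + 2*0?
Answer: -23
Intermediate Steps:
-23 + 2*0 = -23 + 0 = -23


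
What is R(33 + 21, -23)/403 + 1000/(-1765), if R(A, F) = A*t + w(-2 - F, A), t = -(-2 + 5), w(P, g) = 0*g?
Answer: -137786/142259 ≈ -0.96856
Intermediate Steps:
w(P, g) = 0
t = -3 (t = -1*3 = -3)
R(A, F) = -3*A (R(A, F) = A*(-3) + 0 = -3*A + 0 = -3*A)
R(33 + 21, -23)/403 + 1000/(-1765) = -3*(33 + 21)/403 + 1000/(-1765) = -3*54*(1/403) + 1000*(-1/1765) = -162*1/403 - 200/353 = -162/403 - 200/353 = -137786/142259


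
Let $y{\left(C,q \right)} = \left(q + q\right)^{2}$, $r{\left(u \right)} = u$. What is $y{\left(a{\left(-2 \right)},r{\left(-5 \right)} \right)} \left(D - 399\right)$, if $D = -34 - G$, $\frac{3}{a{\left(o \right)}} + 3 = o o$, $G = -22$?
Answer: $-41100$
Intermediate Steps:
$a{\left(o \right)} = \frac{3}{-3 + o^{2}}$ ($a{\left(o \right)} = \frac{3}{-3 + o o} = \frac{3}{-3 + o^{2}}$)
$D = -12$ ($D = -34 - -22 = -34 + 22 = -12$)
$y{\left(C,q \right)} = 4 q^{2}$ ($y{\left(C,q \right)} = \left(2 q\right)^{2} = 4 q^{2}$)
$y{\left(a{\left(-2 \right)},r{\left(-5 \right)} \right)} \left(D - 399\right) = 4 \left(-5\right)^{2} \left(-12 - 399\right) = 4 \cdot 25 \left(-411\right) = 100 \left(-411\right) = -41100$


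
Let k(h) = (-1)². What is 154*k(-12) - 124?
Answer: 30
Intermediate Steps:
k(h) = 1
154*k(-12) - 124 = 154*1 - 124 = 154 - 124 = 30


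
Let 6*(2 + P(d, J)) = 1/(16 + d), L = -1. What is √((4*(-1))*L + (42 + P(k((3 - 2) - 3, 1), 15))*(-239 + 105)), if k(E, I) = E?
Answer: I*√9450798/42 ≈ 73.196*I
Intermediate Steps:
P(d, J) = -2 + 1/(6*(16 + d))
√((4*(-1))*L + (42 + P(k((3 - 2) - 3, 1), 15))*(-239 + 105)) = √((4*(-1))*(-1) + (42 + (-191 - 12*((3 - 2) - 3))/(6*(16 + ((3 - 2) - 3))))*(-239 + 105)) = √(-4*(-1) + (42 + (-191 - 12*(1 - 3))/(6*(16 + (1 - 3))))*(-134)) = √(4 + (42 + (-191 - 12*(-2))/(6*(16 - 2)))*(-134)) = √(4 + (42 + (⅙)*(-191 + 24)/14)*(-134)) = √(4 + (42 + (⅙)*(1/14)*(-167))*(-134)) = √(4 + (42 - 167/84)*(-134)) = √(4 + (3361/84)*(-134)) = √(4 - 225187/42) = √(-225019/42) = I*√9450798/42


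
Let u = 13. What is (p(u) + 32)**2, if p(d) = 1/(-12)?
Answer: 146689/144 ≈ 1018.7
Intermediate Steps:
p(d) = -1/12
(p(u) + 32)**2 = (-1/12 + 32)**2 = (383/12)**2 = 146689/144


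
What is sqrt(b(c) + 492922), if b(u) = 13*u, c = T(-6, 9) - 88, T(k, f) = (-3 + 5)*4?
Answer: sqrt(491882) ≈ 701.34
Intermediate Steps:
T(k, f) = 8 (T(k, f) = 2*4 = 8)
c = -80 (c = 8 - 88 = -80)
sqrt(b(c) + 492922) = sqrt(13*(-80) + 492922) = sqrt(-1040 + 492922) = sqrt(491882)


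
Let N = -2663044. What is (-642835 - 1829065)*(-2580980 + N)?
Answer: 12962702925600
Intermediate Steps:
(-642835 - 1829065)*(-2580980 + N) = (-642835 - 1829065)*(-2580980 - 2663044) = -2471900*(-5244024) = 12962702925600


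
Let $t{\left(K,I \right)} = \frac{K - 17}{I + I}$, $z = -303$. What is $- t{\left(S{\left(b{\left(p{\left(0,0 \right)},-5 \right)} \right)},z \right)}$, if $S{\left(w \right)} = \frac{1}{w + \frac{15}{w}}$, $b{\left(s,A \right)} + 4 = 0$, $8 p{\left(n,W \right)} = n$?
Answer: $- \frac{177}{6262} \approx -0.028266$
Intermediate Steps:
$p{\left(n,W \right)} = \frac{n}{8}$
$b{\left(s,A \right)} = -4$ ($b{\left(s,A \right)} = -4 + 0 = -4$)
$t{\left(K,I \right)} = \frac{-17 + K}{2 I}$
$- t{\left(S{\left(b{\left(p{\left(0,0 \right)},-5 \right)} \right)},z \right)} = - \frac{-17 - \frac{4}{15 + \left(-4\right)^{2}}}{2 \left(-303\right)} = - \frac{\left(-1\right) \left(-17 - \frac{4}{15 + 16}\right)}{2 \cdot 303} = - \frac{\left(-1\right) \left(-17 - \frac{4}{31}\right)}{2 \cdot 303} = - \frac{\left(-1\right) \left(-531\right)}{2 \cdot 303 \cdot 31} = \left(-1\right) \frac{177}{6262} = - \frac{177}{6262}$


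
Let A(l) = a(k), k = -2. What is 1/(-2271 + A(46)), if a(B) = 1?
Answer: -1/2270 ≈ -0.00044053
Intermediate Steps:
A(l) = 1
1/(-2271 + A(46)) = 1/(-2271 + 1) = 1/(-2270) = -1/2270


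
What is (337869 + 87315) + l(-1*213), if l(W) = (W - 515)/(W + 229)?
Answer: 850277/2 ≈ 4.2514e+5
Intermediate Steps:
l(W) = (-515 + W)/(229 + W)
(337869 + 87315) + l(-1*213) = (337869 + 87315) + (-515 - 1*213)/(229 - 1*213) = 425184 + (-515 - 213)/(229 - 213) = 425184 - 728/16 = 425184 + (1/16)*(-728) = 425184 - 91/2 = 850277/2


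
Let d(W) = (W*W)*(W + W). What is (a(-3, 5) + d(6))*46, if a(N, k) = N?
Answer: 19734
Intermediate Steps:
d(W) = 2*W**3 (d(W) = W**2*(2*W) = 2*W**3)
(a(-3, 5) + d(6))*46 = (-3 + 2*6**3)*46 = (-3 + 2*216)*46 = (-3 + 432)*46 = 429*46 = 19734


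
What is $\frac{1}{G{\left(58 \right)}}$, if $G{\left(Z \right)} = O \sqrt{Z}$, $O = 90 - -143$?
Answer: $\frac{\sqrt{58}}{13514} \approx 0.00056355$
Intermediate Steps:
$O = 233$ ($O = 90 + 143 = 233$)
$G{\left(Z \right)} = 233 \sqrt{Z}$
$\frac{1}{G{\left(58 \right)}} = \frac{1}{233 \sqrt{58}} = \frac{\sqrt{58}}{13514}$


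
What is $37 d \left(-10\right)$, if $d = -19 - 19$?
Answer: $14060$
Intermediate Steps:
$d = -38$
$37 d \left(-10\right) = 37 \left(-38\right) \left(-10\right) = \left(-1406\right) \left(-10\right) = 14060$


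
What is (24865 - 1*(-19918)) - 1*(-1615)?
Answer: 46398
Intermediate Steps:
(24865 - 1*(-19918)) - 1*(-1615) = (24865 + 19918) + 1615 = 44783 + 1615 = 46398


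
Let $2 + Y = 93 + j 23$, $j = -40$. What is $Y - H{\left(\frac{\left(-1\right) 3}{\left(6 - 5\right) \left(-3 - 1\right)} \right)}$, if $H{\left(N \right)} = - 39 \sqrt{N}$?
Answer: $-829 + \frac{39 \sqrt{3}}{2} \approx -795.22$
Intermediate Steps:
$Y = -829$ ($Y = -2 + \left(93 - 920\right) = -2 - 827 = -829$)
$Y - H{\left(\frac{\left(-1\right) 3}{\left(6 - 5\right) \left(-3 - 1\right)} \right)} = -829 - - 39 \sqrt{\frac{\left(-1\right) 3}{\left(6 - 5\right) \left(-3 - 1\right)}} = -829 - - 39 \sqrt{- \frac{3}{1 \left(-4\right)}} = -829 - - 39 \sqrt{- \frac{3}{-4}} = -829 - - 39 \sqrt{\left(-3\right) \left(- \frac{1}{4}\right)} = -829 - - 39 \sqrt{\frac{3}{4}} = -829 - - 39 \frac{\sqrt{3}}{2} = -829 - - \frac{39 \sqrt{3}}{2} = -829 + \frac{39 \sqrt{3}}{2}$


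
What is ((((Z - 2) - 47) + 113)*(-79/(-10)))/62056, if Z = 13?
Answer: 6083/620560 ≈ 0.0098024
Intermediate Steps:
((((Z - 2) - 47) + 113)*(-79/(-10)))/62056 = ((((13 - 2) - 47) + 113)*(-79/(-10)))/62056 = (((11 - 47) + 113)*(-79*(-⅒)))*(1/62056) = ((-36 + 113)*(79/10))*(1/62056) = (77*(79/10))*(1/62056) = (6083/10)*(1/62056) = 6083/620560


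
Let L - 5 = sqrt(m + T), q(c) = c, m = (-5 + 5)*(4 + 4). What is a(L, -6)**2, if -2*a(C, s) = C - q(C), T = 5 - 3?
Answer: 0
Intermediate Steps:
m = 0 (m = 0*8 = 0)
T = 2
L = 5 + sqrt(2) (L = 5 + sqrt(0 + 2) = 5 + sqrt(2) ≈ 6.4142)
a(C, s) = 0 (a(C, s) = -(C - C)/2 = -1/2*0 = 0)
a(L, -6)**2 = 0**2 = 0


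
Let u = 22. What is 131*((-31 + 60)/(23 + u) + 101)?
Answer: 599194/45 ≈ 13315.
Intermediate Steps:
131*((-31 + 60)/(23 + u) + 101) = 131*((-31 + 60)/(23 + 22) + 101) = 131*(29/45 + 101) = 131*(4574/45) = 599194/45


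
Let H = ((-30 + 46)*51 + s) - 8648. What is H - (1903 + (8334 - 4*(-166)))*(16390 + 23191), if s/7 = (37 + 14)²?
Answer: -431462106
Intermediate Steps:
s = 18207 (s = 7*(37 + 14)² = 7*51² = 7*2601 = 18207)
H = 10375 (H = ((-30 + 46)*51 + 18207) - 8648 = (16*51 + 18207) - 8648 = (816 + 18207) - 8648 = 19023 - 8648 = 10375)
H - (1903 + (8334 - 4*(-166)))*(16390 + 23191) = 10375 - (1903 + (8334 - 4*(-166)))*(16390 + 23191) = 10375 - (1903 + (8334 + 664))*39581 = 10375 - (1903 + 8998)*39581 = 10375 - 10901*39581 = 10375 - 1*431472481 = 10375 - 431472481 = -431462106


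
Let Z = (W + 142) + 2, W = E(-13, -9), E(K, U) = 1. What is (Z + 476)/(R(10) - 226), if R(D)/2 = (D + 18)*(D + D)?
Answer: 207/298 ≈ 0.69463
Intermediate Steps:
W = 1
R(D) = 4*D*(18 + D) (R(D) = 2*((D + 18)*(D + D)) = 2*((18 + D)*(2*D)) = 2*(2*D*(18 + D)) = 4*D*(18 + D))
Z = 145 (Z = (1 + 142) + 2 = 143 + 2 = 145)
(Z + 476)/(R(10) - 226) = (145 + 476)/(4*10*(18 + 10) - 226) = 621/(4*10*28 - 226) = 621/(1120 - 226) = 621/894 = 621*(1/894) = 207/298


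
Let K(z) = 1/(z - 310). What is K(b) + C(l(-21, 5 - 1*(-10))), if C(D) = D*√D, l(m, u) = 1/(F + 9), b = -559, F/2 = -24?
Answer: -1/869 - I*√39/1521 ≈ -0.0011507 - 0.0041059*I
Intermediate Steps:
F = -48 (F = 2*(-24) = -48)
l(m, u) = -1/39 (l(m, u) = 1/(-48 + 9) = 1/(-39) = -1/39)
K(z) = 1/(-310 + z)
C(D) = D^(3/2)
K(b) + C(l(-21, 5 - 1*(-10))) = 1/(-310 - 559) + (-1/39)^(3/2) = 1/(-869) - I*√39/1521 = -1/869 - I*√39/1521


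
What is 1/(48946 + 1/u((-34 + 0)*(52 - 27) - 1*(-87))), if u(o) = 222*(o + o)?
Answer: 338772/16581534311 ≈ 2.0431e-5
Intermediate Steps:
u(o) = 444*o (u(o) = 222*(2*o) = 444*o)
1/(48946 + 1/u((-34 + 0)*(52 - 27) - 1*(-87))) = 1/(48946 + 1/(444*((-34 + 0)*(52 - 27) - 1*(-87)))) = 1/(48946 + 1/(444*(-34*25 + 87))) = 1/(48946 + 1/(444*(-850 + 87))) = 1/(48946 + 1/(444*(-763))) = 1/(48946 + 1/(-338772)) = 1/(48946 - 1/338772) = 1/(16581534311/338772) = 338772/16581534311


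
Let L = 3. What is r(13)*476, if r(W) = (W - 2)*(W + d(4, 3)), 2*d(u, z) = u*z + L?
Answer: 107338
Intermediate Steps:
d(u, z) = 3/2 + u*z/2 (d(u, z) = (u*z + 3)/2 = (3 + u*z)/2 = 3/2 + u*z/2)
r(W) = (-2 + W)*(15/2 + W) (r(W) = (W - 2)*(W + (3/2 + (1/2)*4*3)) = (-2 + W)*(W + (3/2 + 6)) = (-2 + W)*(W + 15/2) = (-2 + W)*(15/2 + W))
r(13)*476 = (-15 + 13**2 + (11/2)*13)*476 = (-15 + 169 + 143/2)*476 = (451/2)*476 = 107338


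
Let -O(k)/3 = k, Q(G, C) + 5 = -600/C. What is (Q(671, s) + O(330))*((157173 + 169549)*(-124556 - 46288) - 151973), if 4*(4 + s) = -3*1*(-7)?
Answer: 82332501877975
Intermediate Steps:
s = 5/4 (s = -4 + (-3*1*(-7))/4 = -4 + (-3*(-7))/4 = -4 + (1/4)*21 = -4 + 21/4 = 5/4 ≈ 1.2500)
Q(G, C) = -5 - 600/C
O(k) = -3*k
(Q(671, s) + O(330))*((157173 + 169549)*(-124556 - 46288) - 151973) = ((-5 - 600/5/4) - 3*330)*((157173 + 169549)*(-124556 - 46288) - 151973) = ((-5 - 600*4/5) - 990)*(326722*(-170844) - 151973) = ((-5 - 480) - 990)*(-55818493368 - 151973) = (-485 - 990)*(-55818645341) = -1475*(-55818645341) = 82332501877975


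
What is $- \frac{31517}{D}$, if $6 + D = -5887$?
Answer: $\frac{31517}{5893} \approx 5.3482$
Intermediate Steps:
$D = -5893$ ($D = -6 - 5887 = -5893$)
$- \frac{31517}{D} = - \frac{31517}{-5893} = \left(-31517\right) \left(- \frac{1}{5893}\right) = \frac{31517}{5893}$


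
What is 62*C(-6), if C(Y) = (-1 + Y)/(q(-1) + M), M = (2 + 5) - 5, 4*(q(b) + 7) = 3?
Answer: 1736/17 ≈ 102.12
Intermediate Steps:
q(b) = -25/4 (q(b) = -7 + (1/4)*3 = -7 + 3/4 = -25/4)
M = 2 (M = 7 - 5 = 2)
C(Y) = 4/17 - 4*Y/17 (C(Y) = (-1 + Y)/(-25/4 + 2) = (-1 + Y)/(-17/4) = (-1 + Y)*(-4/17) = 4/17 - 4*Y/17)
62*C(-6) = 62*(4/17 - 4/17*(-6)) = 62*(4/17 + 24/17) = 62*(28/17) = 1736/17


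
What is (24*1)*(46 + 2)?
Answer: 1152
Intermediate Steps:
(24*1)*(46 + 2) = 24*48 = 1152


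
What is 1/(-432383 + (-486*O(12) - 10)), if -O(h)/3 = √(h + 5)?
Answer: -144131/62309189487 - 162*√17/20769729829 ≈ -2.3453e-6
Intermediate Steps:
O(h) = -3*√(5 + h) (O(h) = -3*√(h + 5) = -3*√(5 + h))
1/(-432383 + (-486*O(12) - 10)) = 1/(-432383 + (-(-1458)*√(5 + 12) - 10)) = 1/(-432383 + (-(-1458)*√17 - 10)) = 1/(-432383 + (1458*√17 - 10)) = 1/(-432383 + (-10 + 1458*√17)) = 1/(-432393 + 1458*√17)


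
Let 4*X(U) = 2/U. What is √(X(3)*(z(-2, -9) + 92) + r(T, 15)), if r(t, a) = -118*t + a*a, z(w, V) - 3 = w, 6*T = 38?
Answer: I*√18246/6 ≈ 22.513*I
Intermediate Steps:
T = 19/3 (T = (⅙)*38 = 19/3 ≈ 6.3333)
z(w, V) = 3 + w
r(t, a) = a² - 118*t (r(t, a) = -118*t + a² = a² - 118*t)
X(U) = 1/(2*U) (X(U) = (2/U)/4 = 1/(2*U))
√(X(3)*(z(-2, -9) + 92) + r(T, 15)) = √(((½)/3)*((3 - 2) + 92) + (15² - 118*19/3)) = √(((½)*(⅓))*(1 + 92) + (225 - 2242/3)) = √((⅙)*93 - 1567/3) = √(31/2 - 1567/3) = √(-3041/6) = I*√18246/6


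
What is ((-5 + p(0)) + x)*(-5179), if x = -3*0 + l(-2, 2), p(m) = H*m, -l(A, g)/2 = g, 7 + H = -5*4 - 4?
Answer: 46611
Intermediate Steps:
H = -31 (H = -7 + (-5*4 - 4) = -7 + (-20 - 4) = -7 - 24 = -31)
l(A, g) = -2*g
p(m) = -31*m
x = -4 (x = -3*0 - 2*2 = 0 - 4 = -4)
((-5 + p(0)) + x)*(-5179) = ((-5 - 31*0) - 4)*(-5179) = ((-5 + 0) - 4)*(-5179) = (-5 - 4)*(-5179) = -9*(-5179) = 46611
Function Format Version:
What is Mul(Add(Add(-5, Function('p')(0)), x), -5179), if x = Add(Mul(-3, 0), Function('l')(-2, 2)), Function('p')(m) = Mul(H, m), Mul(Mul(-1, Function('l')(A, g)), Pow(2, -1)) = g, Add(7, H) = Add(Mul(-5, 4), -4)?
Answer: 46611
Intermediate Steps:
H = -31 (H = Add(-7, Add(Mul(-5, 4), -4)) = Add(-7, Add(-20, -4)) = Add(-7, -24) = -31)
Function('l')(A, g) = Mul(-2, g)
Function('p')(m) = Mul(-31, m)
x = -4 (x = Add(Mul(-3, 0), Mul(-2, 2)) = Add(0, -4) = -4)
Mul(Add(Add(-5, Function('p')(0)), x), -5179) = Mul(Add(Add(-5, Mul(-31, 0)), -4), -5179) = Mul(Add(Add(-5, 0), -4), -5179) = Mul(Add(-5, -4), -5179) = Mul(-9, -5179) = 46611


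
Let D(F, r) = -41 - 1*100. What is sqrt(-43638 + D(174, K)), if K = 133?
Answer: I*sqrt(43779) ≈ 209.23*I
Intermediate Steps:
D(F, r) = -141 (D(F, r) = -41 - 100 = -141)
sqrt(-43638 + D(174, K)) = sqrt(-43638 - 141) = sqrt(-43779) = I*sqrt(43779)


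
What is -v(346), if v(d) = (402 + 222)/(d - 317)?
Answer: -624/29 ≈ -21.517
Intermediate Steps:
v(d) = 624/(-317 + d)
-v(346) = -624/(-317 + 346) = -624/29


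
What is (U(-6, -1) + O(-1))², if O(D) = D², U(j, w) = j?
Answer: 25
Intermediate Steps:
(U(-6, -1) + O(-1))² = (-6 + (-1)²)² = (-6 + 1)² = (-5)² = 25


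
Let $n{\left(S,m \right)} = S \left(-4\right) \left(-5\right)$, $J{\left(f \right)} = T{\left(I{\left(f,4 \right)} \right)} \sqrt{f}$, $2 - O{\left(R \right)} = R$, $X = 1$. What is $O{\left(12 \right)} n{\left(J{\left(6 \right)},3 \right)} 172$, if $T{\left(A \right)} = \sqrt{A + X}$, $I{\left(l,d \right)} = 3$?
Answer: $- 68800 \sqrt{6} \approx -1.6853 \cdot 10^{5}$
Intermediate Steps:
$O{\left(R \right)} = 2 - R$
$T{\left(A \right)} = \sqrt{1 + A}$ ($T{\left(A \right)} = \sqrt{A + 1} = \sqrt{1 + A}$)
$J{\left(f \right)} = 2 \sqrt{f}$ ($J{\left(f \right)} = \sqrt{1 + 3} \sqrt{f} = \sqrt{4} \sqrt{f} = 2 \sqrt{f}$)
$n{\left(S,m \right)} = 20 S$ ($n{\left(S,m \right)} = - 4 S \left(-5\right) = 20 S$)
$O{\left(12 \right)} n{\left(J{\left(6 \right)},3 \right)} 172 = \left(2 - 12\right) 20 \cdot 2 \sqrt{6} \cdot 172 = \left(2 - 12\right) 40 \sqrt{6} \cdot 172 = - 10 \cdot 40 \sqrt{6} \cdot 172 = - 400 \sqrt{6} \cdot 172 = - 68800 \sqrt{6}$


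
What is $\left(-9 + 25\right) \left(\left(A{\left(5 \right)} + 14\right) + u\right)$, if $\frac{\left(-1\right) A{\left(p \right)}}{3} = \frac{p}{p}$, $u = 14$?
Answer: $400$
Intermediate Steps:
$A{\left(p \right)} = -3$ ($A{\left(p \right)} = - 3 \frac{p}{p} = \left(-3\right) 1 = -3$)
$\left(-9 + 25\right) \left(\left(A{\left(5 \right)} + 14\right) + u\right) = \left(-9 + 25\right) \left(\left(-3 + 14\right) + 14\right) = 16 \left(11 + 14\right) = 16 \cdot 25 = 400$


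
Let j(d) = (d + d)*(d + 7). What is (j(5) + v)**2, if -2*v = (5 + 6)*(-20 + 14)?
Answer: 23409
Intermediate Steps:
v = 33 (v = -(5 + 6)*(-20 + 14)/2 = -11*(-6)/2 = -1/2*(-66) = 33)
j(d) = 2*d*(7 + d) (j(d) = (2*d)*(7 + d) = 2*d*(7 + d))
(j(5) + v)**2 = (2*5*(7 + 5) + 33)**2 = (2*5*12 + 33)**2 = (120 + 33)**2 = 153**2 = 23409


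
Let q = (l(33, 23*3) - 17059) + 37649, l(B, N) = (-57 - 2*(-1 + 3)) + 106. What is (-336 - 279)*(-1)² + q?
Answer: 20020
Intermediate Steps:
l(B, N) = 45 (l(B, N) = (-57 - 2*2) + 106 = (-57 - 4) + 106 = -61 + 106 = 45)
q = 20635 (q = (45 - 17059) + 37649 = -17014 + 37649 = 20635)
(-336 - 279)*(-1)² + q = (-336 - 279)*(-1)² + 20635 = -615*1 + 20635 = -615 + 20635 = 20020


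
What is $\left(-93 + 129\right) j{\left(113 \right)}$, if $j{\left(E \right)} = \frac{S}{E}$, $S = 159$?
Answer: $\frac{5724}{113} \approx 50.655$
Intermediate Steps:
$j{\left(E \right)} = \frac{159}{E}$
$\left(-93 + 129\right) j{\left(113 \right)} = \left(-93 + 129\right) \frac{159}{113} = 36 \cdot 159 \cdot \frac{1}{113} = 36 \cdot \frac{159}{113} = \frac{5724}{113}$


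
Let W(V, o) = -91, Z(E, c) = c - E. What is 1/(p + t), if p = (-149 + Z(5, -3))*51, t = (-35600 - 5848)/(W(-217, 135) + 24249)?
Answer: -12079/96737277 ≈ -0.00012486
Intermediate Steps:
t = -20724/12079 (t = (-35600 - 5848)/(-91 + 24249) = -41448/24158 = -41448*1/24158 = -20724/12079 ≈ -1.7157)
p = -8007 (p = (-149 + (-3 - 1*5))*51 = (-149 + (-3 - 5))*51 = (-149 - 8)*51 = -157*51 = -8007)
1/(p + t) = 1/(-8007 - 20724/12079) = 1/(-96737277/12079) = -12079/96737277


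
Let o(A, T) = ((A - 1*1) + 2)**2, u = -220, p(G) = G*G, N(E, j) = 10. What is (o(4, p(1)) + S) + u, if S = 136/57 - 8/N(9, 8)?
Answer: -55123/285 ≈ -193.41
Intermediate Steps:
p(G) = G**2
o(A, T) = (1 + A)**2 (o(A, T) = ((A - 1) + 2)**2 = ((-1 + A) + 2)**2 = (1 + A)**2)
S = 452/285 (S = 136/57 - 8/10 = 136*(1/57) - 8*1/10 = 136/57 - 4/5 = 452/285 ≈ 1.5860)
(o(4, p(1)) + S) + u = ((1 + 4)**2 + 452/285) - 220 = (5**2 + 452/285) - 220 = (25 + 452/285) - 220 = 7577/285 - 220 = -55123/285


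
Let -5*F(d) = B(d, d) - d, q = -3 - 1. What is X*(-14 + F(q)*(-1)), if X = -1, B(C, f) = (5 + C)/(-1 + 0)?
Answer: 67/5 ≈ 13.400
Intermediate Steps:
B(C, f) = -5 - C (B(C, f) = (5 + C)/(-1) = (5 + C)*(-1) = -5 - C)
q = -4
F(d) = 1 + 2*d/5 (F(d) = -((-5 - d) - d)/5 = -(-5 - 2*d)/5 = 1 + 2*d/5)
X*(-14 + F(q)*(-1)) = -(-14 + (1 + (2/5)*(-4))*(-1)) = -(-14 + (1 - 8/5)*(-1)) = -(-14 - 3/5*(-1)) = -(-14 + 3/5) = -1*(-67/5) = 67/5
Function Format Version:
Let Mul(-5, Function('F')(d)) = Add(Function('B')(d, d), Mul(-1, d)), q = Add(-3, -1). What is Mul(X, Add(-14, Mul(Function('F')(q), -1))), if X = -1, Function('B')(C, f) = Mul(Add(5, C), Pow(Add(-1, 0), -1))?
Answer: Rational(67, 5) ≈ 13.400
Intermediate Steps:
Function('B')(C, f) = Add(-5, Mul(-1, C)) (Function('B')(C, f) = Mul(Add(5, C), Pow(-1, -1)) = Mul(Add(5, C), -1) = Add(-5, Mul(-1, C)))
q = -4
Function('F')(d) = Add(1, Mul(Rational(2, 5), d)) (Function('F')(d) = Mul(Rational(-1, 5), Add(Add(-5, Mul(-1, d)), Mul(-1, d))) = Mul(Rational(-1, 5), Add(-5, Mul(-2, d))) = Add(1, Mul(Rational(2, 5), d)))
Mul(X, Add(-14, Mul(Function('F')(q), -1))) = Mul(-1, Add(-14, Mul(Add(1, Mul(Rational(2, 5), -4)), -1))) = Mul(-1, Add(-14, Mul(Add(1, Rational(-8, 5)), -1))) = Mul(-1, Add(-14, Mul(Rational(-3, 5), -1))) = Mul(-1, Add(-14, Rational(3, 5))) = Mul(-1, Rational(-67, 5)) = Rational(67, 5)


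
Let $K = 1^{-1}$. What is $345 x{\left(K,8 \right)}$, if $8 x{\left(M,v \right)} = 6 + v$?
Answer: $\frac{2415}{4} \approx 603.75$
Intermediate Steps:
$K = 1$
$x{\left(M,v \right)} = \frac{3}{4} + \frac{v}{8}$ ($x{\left(M,v \right)} = \frac{6 + v}{8} = \frac{3}{4} + \frac{v}{8}$)
$345 x{\left(K,8 \right)} = 345 \left(\frac{3}{4} + \frac{1}{8} \cdot 8\right) = 345 \left(\frac{3}{4} + 1\right) = 345 \cdot \frac{7}{4} = \frac{2415}{4}$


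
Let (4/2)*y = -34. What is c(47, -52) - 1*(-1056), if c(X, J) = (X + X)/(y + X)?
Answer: 15887/15 ≈ 1059.1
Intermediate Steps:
y = -17 (y = (1/2)*(-34) = -17)
c(X, J) = 2*X/(-17 + X) (c(X, J) = (X + X)/(-17 + X) = (2*X)/(-17 + X) = 2*X/(-17 + X))
c(47, -52) - 1*(-1056) = 2*47/(-17 + 47) - 1*(-1056) = 2*47/30 + 1056 = 2*47*(1/30) + 1056 = 47/15 + 1056 = 15887/15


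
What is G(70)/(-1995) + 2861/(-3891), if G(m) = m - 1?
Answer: -1992058/2587515 ≈ -0.76987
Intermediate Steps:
G(m) = -1 + m
G(70)/(-1995) + 2861/(-3891) = (-1 + 70)/(-1995) + 2861/(-3891) = 69*(-1/1995) + 2861*(-1/3891) = -23/665 - 2861/3891 = -1992058/2587515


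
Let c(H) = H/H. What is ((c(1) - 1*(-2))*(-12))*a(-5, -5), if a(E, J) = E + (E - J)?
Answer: 180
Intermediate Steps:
a(E, J) = -J + 2*E
c(H) = 1
((c(1) - 1*(-2))*(-12))*a(-5, -5) = ((1 - 1*(-2))*(-12))*(-1*(-5) + 2*(-5)) = ((1 + 2)*(-12))*(5 - 10) = (3*(-12))*(-5) = -36*(-5) = 180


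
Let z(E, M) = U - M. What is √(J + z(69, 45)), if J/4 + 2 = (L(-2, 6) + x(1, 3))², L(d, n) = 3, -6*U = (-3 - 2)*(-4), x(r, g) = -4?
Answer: I*√471/3 ≈ 7.2342*I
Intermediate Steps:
U = -10/3 (U = -(-3 - 2)*(-4)/6 = -(-5)*(-4)/6 = -⅙*20 = -10/3 ≈ -3.3333)
z(E, M) = -10/3 - M
J = -4 (J = -8 + 4*(3 - 4)² = -8 + 4*(-1)² = -8 + 4*1 = -8 + 4 = -4)
√(J + z(69, 45)) = √(-4 + (-10/3 - 1*45)) = √(-4 + (-10/3 - 45)) = √(-4 - 145/3) = √(-157/3) = I*√471/3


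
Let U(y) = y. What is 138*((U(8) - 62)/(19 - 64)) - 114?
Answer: 258/5 ≈ 51.600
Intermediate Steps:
138*((U(8) - 62)/(19 - 64)) - 114 = 138*((8 - 62)/(19 - 64)) - 114 = 138*(-54/(-45)) - 114 = 138*(-54*(-1/45)) - 114 = 138*(6/5) - 114 = 828/5 - 114 = 258/5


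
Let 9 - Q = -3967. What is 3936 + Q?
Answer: 7912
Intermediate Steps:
Q = 3976 (Q = 9 - 1*(-3967) = 9 + 3967 = 3976)
3936 + Q = 3936 + 3976 = 7912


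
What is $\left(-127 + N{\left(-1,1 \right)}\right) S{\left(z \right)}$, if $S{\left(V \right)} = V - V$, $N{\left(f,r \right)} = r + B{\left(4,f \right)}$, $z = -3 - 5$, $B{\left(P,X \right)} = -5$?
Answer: $0$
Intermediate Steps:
$z = -8$ ($z = -3 - 5 = -8$)
$N{\left(f,r \right)} = -5 + r$ ($N{\left(f,r \right)} = r - 5 = -5 + r$)
$S{\left(V \right)} = 0$
$\left(-127 + N{\left(-1,1 \right)}\right) S{\left(z \right)} = \left(-127 + \left(-5 + 1\right)\right) 0 = \left(-127 - 4\right) 0 = \left(-131\right) 0 = 0$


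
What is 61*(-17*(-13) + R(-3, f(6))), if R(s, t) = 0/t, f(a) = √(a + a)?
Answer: 13481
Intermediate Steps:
f(a) = √2*√a (f(a) = √(2*a) = √2*√a)
R(s, t) = 0
61*(-17*(-13) + R(-3, f(6))) = 61*(-17*(-13) + 0) = 61*(221 + 0) = 61*221 = 13481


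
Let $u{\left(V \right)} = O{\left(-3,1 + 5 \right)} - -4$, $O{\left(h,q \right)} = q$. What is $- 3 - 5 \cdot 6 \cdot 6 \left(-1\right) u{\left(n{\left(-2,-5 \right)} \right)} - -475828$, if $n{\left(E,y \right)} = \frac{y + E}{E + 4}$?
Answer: $470428$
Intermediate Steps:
$n{\left(E,y \right)} = \frac{E + y}{4 + E}$
$u{\left(V \right)} = 10$ ($u{\left(V \right)} = \left(1 + 5\right) - -4 = 6 + 4 = 10$)
$- 3 - 5 \cdot 6 \cdot 6 \left(-1\right) u{\left(n{\left(-2,-5 \right)} \right)} - -475828 = - 3 - 5 \cdot 6 \cdot 6 \left(-1\right) 10 - -475828 = - 3 \left(-5\right) 36 \left(-1\right) 10 + 475828 = - 3 \left(\left(-180\right) \left(-1\right)\right) 10 + 475828 = \left(-3\right) 180 \cdot 10 + 475828 = \left(-540\right) 10 + 475828 = -5400 + 475828 = 470428$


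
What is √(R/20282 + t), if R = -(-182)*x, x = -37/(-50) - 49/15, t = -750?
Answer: I*√69419018192694/304230 ≈ 27.387*I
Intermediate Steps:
x = -379/150 (x = -37*(-1/50) - 49*1/15 = 37/50 - 49/15 = -379/150 ≈ -2.5267)
R = -34489/75 (R = -(-182)*(-379)/150 = -13*2653/75 = -34489/75 ≈ -459.85)
√(R/20282 + t) = √(-34489/75/20282 - 750) = √(-34489/75*1/20282 - 750) = √(-34489/1521150 - 750) = √(-1140896989/1521150) = I*√69419018192694/304230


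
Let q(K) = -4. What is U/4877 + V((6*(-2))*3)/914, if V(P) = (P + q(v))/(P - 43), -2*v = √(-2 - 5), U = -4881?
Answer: -176121203/176074331 ≈ -1.0003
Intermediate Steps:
v = -I*√7/2 (v = -√(-2 - 5)/2 = -I*√7/2 ≈ -1.3229*I)
V(P) = (-4 + P)/(-43 + P) (V(P) = (P - 4)/(P - 43) = (-4 + P)/(-43 + P))
U/4877 + V((6*(-2))*3)/914 = -4881/4877 + ((-4 + (6*(-2))*3)/(-43 + (6*(-2))*3))/914 = -4881*1/4877 + ((-4 - 12*3)/(-43 - 12*3))*(1/914) = -4881/4877 + ((-4 - 36)/(-43 - 36))*(1/914) = -4881/4877 + (-40/(-79))*(1/914) = -4881/4877 - 1/79*(-40)*(1/914) = -4881/4877 + (40/79)*(1/914) = -4881/4877 + 20/36103 = -176121203/176074331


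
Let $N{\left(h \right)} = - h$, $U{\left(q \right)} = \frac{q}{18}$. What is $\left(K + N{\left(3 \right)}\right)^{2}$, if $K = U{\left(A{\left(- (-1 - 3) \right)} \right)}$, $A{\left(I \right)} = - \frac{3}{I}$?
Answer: $\frac{5329}{576} \approx 9.2517$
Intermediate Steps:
$U{\left(q \right)} = \frac{q}{18}$ ($U{\left(q \right)} = q \frac{1}{18} = \frac{q}{18}$)
$K = - \frac{1}{24}$ ($K = \frac{\left(-3\right) \frac{1}{\left(-1\right) \left(-1 - 3\right)}}{18} = \frac{\left(-3\right) \frac{1}{\left(-1\right) \left(-4\right)}}{18} = \frac{\left(-3\right) \frac{1}{4}}{18} = \frac{1}{18} \left(- \frac{3}{4}\right) = - \frac{1}{24} \approx -0.041667$)
$\left(K + N{\left(3 \right)}\right)^{2} = \left(- \frac{1}{24} - 3\right)^{2} = \left(- \frac{73}{24}\right)^{2} = \frac{5329}{576}$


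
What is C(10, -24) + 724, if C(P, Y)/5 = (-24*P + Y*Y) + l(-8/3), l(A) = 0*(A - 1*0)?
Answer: 2404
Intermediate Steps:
l(A) = 0 (l(A) = 0*(A + 0) = 0*A = 0)
C(P, Y) = -120*P + 5*Y² (C(P, Y) = 5*((-24*P + Y*Y) + 0) = 5*((-24*P + Y²) + 0) = 5*((Y² - 24*P) + 0) = 5*(Y² - 24*P) = -120*P + 5*Y²)
C(10, -24) + 724 = (-120*10 + 5*(-24)²) + 724 = (-1200 + 5*576) + 724 = (-1200 + 2880) + 724 = 1680 + 724 = 2404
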